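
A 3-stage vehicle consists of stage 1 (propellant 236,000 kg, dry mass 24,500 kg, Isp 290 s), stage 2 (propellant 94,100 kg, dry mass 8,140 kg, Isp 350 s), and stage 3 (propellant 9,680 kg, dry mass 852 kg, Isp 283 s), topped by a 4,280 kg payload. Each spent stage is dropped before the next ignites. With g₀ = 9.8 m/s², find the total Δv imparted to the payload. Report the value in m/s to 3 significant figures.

Ignition mass of stage 1 = 236,000+24,500 + 94,100+8,140 + 9,680+852 + 4,280 = 377,552 kg.
Stage 1: m₀ = 377,552 kg, m_f = 377,552 − 236,000 = 141,552 kg; Δv = 290×9.8×ln(2.667) = 2842.0×0.9810 ≈ 2788 m/s.
Stage 2: m₀ = 117,052 kg, m_f = 117,052 − 94,100 = 22,952 kg; Δv = 350×9.8×ln(5.1) = 3430.0×1.6292 ≈ 5588 m/s.
Stage 3: m₀ = 14,812 kg, m_f = 14,812 − 9,680 = 5,132 kg; Δv = 283×9.8×ln(2.886) = 2773.4×1.0599 ≈ 2940 m/s.
Total Δv = 2788 + 5588 + 2940 = 11316 m/s.

Δv ≈ 11300 m/s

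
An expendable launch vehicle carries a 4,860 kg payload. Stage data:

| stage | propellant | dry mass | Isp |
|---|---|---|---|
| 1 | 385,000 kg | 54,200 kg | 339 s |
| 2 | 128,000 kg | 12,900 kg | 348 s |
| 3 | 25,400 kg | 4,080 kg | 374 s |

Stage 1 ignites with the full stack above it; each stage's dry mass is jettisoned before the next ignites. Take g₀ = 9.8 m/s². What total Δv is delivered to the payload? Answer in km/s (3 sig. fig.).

Δv ≈ 12.7 km/s

Ignition mass of stage 1 = 385,000+54,200 + 128,000+12,900 + 25,400+4,080 + 4,860 = 614,440 kg.
Stage 1: m₀ = 614,440 kg, m_f = 614,440 − 385,000 = 229,440 kg; Δv = 339×9.8×ln(2.678) = 3322.2×0.9851 ≈ 3273 m/s.
Stage 2: m₀ = 175,240 kg, m_f = 175,240 − 128,000 = 47,240 kg; Δv = 348×9.8×ln(3.71) = 3410.4×1.3109 ≈ 4471 m/s.
Stage 3: m₀ = 34,340 kg, m_f = 34,340 − 25,400 = 8,940 kg; Δv = 374×9.8×ln(3.841) = 3665.2×1.3458 ≈ 4933 m/s.
Total Δv = 3273 + 4471 + 4933 = 12677 m/s.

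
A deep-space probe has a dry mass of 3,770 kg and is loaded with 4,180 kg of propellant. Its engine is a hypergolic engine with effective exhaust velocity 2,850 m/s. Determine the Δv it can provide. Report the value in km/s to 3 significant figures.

Δv ≈ 2.13 km/s

m₀ = m_dry + m_prop = 3,770 + 4,180 = 7,950 kg.
From the ideal rocket equation, Δv = v_e · ln(m₀/m_f) = 2850.0 × ln(2.109) = 2850.0 × 0.7461 ≈ 2126.4 m/s.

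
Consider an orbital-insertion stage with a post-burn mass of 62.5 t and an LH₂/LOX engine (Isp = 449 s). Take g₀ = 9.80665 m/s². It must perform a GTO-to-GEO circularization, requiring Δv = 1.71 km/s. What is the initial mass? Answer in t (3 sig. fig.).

initial mass ≈ 92.2 t

v_e = Isp · g₀ = 449 × 9.80665 = 4403.2 m/s.
m₀/m_f = exp(Δv / v_e) = exp(1710 / 4403.2) = exp(0.3884) = 1.4746.
m₀ = m_f × 1.4746 = 62.5 × 1.4746 = 92.1625 t.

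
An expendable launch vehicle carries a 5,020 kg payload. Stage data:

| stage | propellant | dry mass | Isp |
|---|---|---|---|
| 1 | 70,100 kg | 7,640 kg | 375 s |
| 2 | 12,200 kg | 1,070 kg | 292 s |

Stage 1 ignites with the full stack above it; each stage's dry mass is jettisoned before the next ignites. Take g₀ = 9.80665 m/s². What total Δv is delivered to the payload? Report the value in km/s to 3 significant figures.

Ignition mass of stage 1 = 70,100+7,640 + 12,200+1,070 + 5,020 = 96,030 kg.
Stage 1: m₀ = 96,030 kg, m_f = 96,030 − 70,100 = 25,930 kg; Δv = 375×9.80665×ln(3.703) = 3677.5×1.3093 ≈ 4815 m/s.
Stage 2: m₀ = 18,290 kg, m_f = 18,290 − 12,200 = 6,090 kg; Δv = 292×9.80665×ln(3.003) = 2863.5×1.0997 ≈ 3149 m/s.
Total Δv = 4815 + 3149 = 7964 m/s.

Δv ≈ 7.96 km/s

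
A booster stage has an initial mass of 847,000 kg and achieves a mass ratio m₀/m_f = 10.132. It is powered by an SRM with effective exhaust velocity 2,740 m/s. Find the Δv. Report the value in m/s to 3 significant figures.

Δv ≈ 6350 m/s

Δv = v_e · ln(10.132) = 2740.0 × 2.3157 ≈ 6345.0 m/s.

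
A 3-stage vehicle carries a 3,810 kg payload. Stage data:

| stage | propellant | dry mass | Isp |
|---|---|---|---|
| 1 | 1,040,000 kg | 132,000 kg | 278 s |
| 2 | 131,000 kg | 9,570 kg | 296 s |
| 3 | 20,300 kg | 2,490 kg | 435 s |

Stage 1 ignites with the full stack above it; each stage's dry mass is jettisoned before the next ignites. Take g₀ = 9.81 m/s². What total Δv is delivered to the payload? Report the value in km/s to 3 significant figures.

Δv ≈ 14.7 km/s

Ignition mass of stage 1 = 1,040,000+132,000 + 131,000+9,570 + 20,300+2,490 + 3,810 = 1,339,170 kg.
Stage 1: m₀ = 1,339,170 kg, m_f = 1,339,170 − 1,040,000 = 299,170 kg; Δv = 278×9.81×ln(4.476) = 2727.2×1.4988 ≈ 4087 m/s.
Stage 2: m₀ = 167,170 kg, m_f = 167,170 − 131,000 = 36,170 kg; Δv = 296×9.81×ln(4.622) = 2903.8×1.5308 ≈ 4445 m/s.
Stage 3: m₀ = 26,600 kg, m_f = 26,600 − 20,300 = 6,300 kg; Δv = 435×9.81×ln(4.222) = 4267.4×1.4404 ≈ 6147 m/s.
Total Δv = 4087 + 4445 + 6147 = 14679 m/s.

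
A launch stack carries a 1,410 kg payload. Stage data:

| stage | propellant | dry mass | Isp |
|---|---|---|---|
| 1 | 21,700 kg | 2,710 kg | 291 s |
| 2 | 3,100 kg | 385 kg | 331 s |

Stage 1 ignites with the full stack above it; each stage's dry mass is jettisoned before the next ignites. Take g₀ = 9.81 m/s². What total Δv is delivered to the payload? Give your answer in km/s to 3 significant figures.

Δv ≈ 7.11 km/s

Ignition mass of stage 1 = 21,700+2,710 + 3,100+385 + 1,410 = 29,305 kg.
Stage 1: m₀ = 29,305 kg, m_f = 29,305 − 21,700 = 7,605 kg; Δv = 291×9.81×ln(3.853) = 2854.7×1.3490 ≈ 3851 m/s.
Stage 2: m₀ = 4,895 kg, m_f = 4,895 − 3,100 = 1,795 kg; Δv = 331×9.81×ln(2.727) = 3247.1×1.0032 ≈ 3258 m/s.
Total Δv = 3851 + 3258 = 7109 m/s.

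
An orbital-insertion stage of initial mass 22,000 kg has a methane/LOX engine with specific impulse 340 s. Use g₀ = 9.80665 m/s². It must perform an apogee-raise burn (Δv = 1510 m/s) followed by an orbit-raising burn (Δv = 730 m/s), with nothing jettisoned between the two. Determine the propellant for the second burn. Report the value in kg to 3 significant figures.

propellant for the second burn ≈ 2750 kg

v_e = Isp · g₀ = 340 × 9.80665 = 3334.3 m/s.
After the first burn: m = 22000 × exp(−1510/3334.3) = 22000 × 0.63580 = 13,987.6 kg.
After the second burn: m = 13,987.6 × exp(−730/3334.3) = 13,987.6 × 0.80337 = 11,237.2 kg.
Second-burn propellant = 13,987.6 − 11,237.2 = 2,750.4 kg.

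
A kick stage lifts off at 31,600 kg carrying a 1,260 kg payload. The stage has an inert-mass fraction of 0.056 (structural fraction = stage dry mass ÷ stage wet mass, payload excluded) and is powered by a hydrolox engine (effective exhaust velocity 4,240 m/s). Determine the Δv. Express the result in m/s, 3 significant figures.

Δv ≈ 10000 m/s

Stage wet mass = m₀ − payload = 31,600 − 1,260 = 30,340 kg.
Stage dry mass = ε × stage wet mass = 0.056 × 30,340 = 1,699.04 kg.
Burnout mass m_f = stage dry + payload = 1,699.04 + 1,260 = 2,959.04 kg.
By the Tsiolkovsky rocket equation, Δv = v_e · ln(31,600/2,959.04) = 4240.0 × ln(10.68) = 4240.0 × 2.3683 ≈ 10042 m/s.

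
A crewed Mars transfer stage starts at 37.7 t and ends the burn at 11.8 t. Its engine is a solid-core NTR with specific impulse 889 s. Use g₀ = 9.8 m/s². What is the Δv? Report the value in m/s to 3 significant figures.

v_e = Isp · g₀ = 889 × 9.8 = 8712.2 m/s.
Δv = v_e · ln(m₀/m_f) = 8712.2 × ln(3.195) = 8712.2 × 1.1616 ≈ 10119.7 m/s.

Δv ≈ 10100 m/s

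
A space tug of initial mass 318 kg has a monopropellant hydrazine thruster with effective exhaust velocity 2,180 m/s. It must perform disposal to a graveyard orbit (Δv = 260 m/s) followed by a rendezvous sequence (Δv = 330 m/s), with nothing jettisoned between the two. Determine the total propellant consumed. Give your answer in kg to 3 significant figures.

After the first burn: m = 318 × exp(−260/2180.0) = 318 × 0.88757 = 282.247 kg.
After the second burn: m = 282.247 × exp(−330/2180.0) = 282.247 × 0.85952 = 242.597 kg.
Total propellant = m₀ − m_final = 318 − 242.597 = 75.403 kg.

total propellant consumed ≈ 75.4 kg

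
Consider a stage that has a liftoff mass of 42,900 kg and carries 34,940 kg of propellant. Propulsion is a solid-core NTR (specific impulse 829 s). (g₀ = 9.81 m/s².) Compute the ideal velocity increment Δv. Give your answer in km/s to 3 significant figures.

v_e = Isp · g₀ = 829 × 9.81 = 8132.5 m/s.
m_f = m₀ − m_prop = 42,900 − 34,940 = 7,960 kg.
From the ideal rocket equation, Δv = v_e · ln(m₀/m_f) = 8132.5 × ln(5.389) = 8132.5 × 1.6844 ≈ 13698.7 m/s.

Δv ≈ 13.7 km/s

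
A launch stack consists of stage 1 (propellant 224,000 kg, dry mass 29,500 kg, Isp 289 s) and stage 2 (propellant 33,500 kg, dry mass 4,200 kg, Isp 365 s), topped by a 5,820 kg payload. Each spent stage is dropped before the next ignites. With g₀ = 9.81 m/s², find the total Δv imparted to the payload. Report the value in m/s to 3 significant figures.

Ignition mass of stage 1 = 224,000+29,500 + 33,500+4,200 + 5,820 = 297,020 kg.
Stage 1: m₀ = 297,020 kg, m_f = 297,020 − 224,000 = 73,020 kg; Δv = 289×9.81×ln(4.068) = 2835.1×1.4031 ≈ 3978 m/s.
Stage 2: m₀ = 43,520 kg, m_f = 43,520 − 33,500 = 10,020 kg; Δv = 365×9.81×ln(4.343) = 3580.7×1.4686 ≈ 5259 m/s.
Total Δv = 3978 + 5259 = 9237 m/s.

Δv ≈ 9240 m/s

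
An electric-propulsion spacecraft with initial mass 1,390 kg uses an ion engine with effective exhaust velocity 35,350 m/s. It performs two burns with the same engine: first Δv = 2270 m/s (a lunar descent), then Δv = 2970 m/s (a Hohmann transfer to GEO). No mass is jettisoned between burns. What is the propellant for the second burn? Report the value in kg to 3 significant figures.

After the first burn: m = 1390 × exp(−2270/35350.0) = 1390 × 0.93780 = 1,303.54 kg.
After the second burn: m = 1,303.54 × exp(−2970/35350.0) = 1,303.54 × 0.91942 = 1,198.5 kg.
Second-burn propellant = 1,303.54 − 1,198.5 = 105.04 kg.

propellant for the second burn ≈ 105 kg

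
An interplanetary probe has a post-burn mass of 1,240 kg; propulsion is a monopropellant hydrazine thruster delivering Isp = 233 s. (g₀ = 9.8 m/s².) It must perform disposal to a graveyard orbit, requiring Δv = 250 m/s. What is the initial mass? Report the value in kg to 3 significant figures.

v_e = Isp · g₀ = 233 × 9.8 = 2283.4 m/s.
Rocket equation: m₀/m_f = exp(Δv / v_e) = exp(250 / 2283.4) = exp(0.1095) = 1.1157.
m₀ = m_f × 1.1157 = 1,240 × 1.1157 = 1,383.47 kg.

initial mass ≈ 1380 kg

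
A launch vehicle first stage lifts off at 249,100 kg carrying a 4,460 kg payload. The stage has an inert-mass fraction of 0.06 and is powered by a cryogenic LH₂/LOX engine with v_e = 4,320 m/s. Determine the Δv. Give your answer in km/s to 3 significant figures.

Stage wet mass = m₀ − payload = 249,100 − 4,460 = 244,640 kg.
Stage dry mass = ε × stage wet mass = 0.06 × 244,640 = 14,678.4 kg.
Burnout mass m_f = stage dry + payload = 14,678.4 + 4,460 = 19,138.4 kg.
From the ideal rocket equation, Δv = v_e · ln(249,100/19,138.4) = 4320.0 × ln(13.02) = 4320.0 × 2.5662 ≈ 11086 m/s.

Δv ≈ 11.1 km/s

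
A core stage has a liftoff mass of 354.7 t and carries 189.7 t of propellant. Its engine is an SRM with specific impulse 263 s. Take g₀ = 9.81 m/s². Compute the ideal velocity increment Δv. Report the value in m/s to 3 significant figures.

v_e = Isp · g₀ = 263 × 9.81 = 2580.0 m/s.
m_f = m₀ − m_prop = 354.7 − 189.7 = 165 t.
Δv = v_e · ln(m₀/m_f) = 2580.0 × ln(2.15) = 2580.0 × 0.7653 ≈ 1974.6 m/s.

Δv ≈ 1970 m/s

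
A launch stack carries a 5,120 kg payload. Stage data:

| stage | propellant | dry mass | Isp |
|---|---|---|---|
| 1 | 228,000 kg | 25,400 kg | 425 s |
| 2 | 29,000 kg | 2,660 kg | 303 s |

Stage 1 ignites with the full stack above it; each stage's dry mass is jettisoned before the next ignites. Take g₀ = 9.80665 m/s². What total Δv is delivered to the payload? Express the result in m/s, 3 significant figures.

Δv ≈ 11000 m/s

Ignition mass of stage 1 = 228,000+25,400 + 29,000+2,660 + 5,120 = 290,180 kg.
Stage 1: m₀ = 290,180 kg, m_f = 290,180 − 228,000 = 62,180 kg; Δv = 425×9.80665×ln(4.667) = 4167.8×1.5405 ≈ 6420 m/s.
Stage 2: m₀ = 36,780 kg, m_f = 36,780 − 29,000 = 7,780 kg; Δv = 303×9.80665×ln(4.728) = 2971.4×1.5534 ≈ 4616 m/s.
Total Δv = 6420 + 4616 = 11036 m/s.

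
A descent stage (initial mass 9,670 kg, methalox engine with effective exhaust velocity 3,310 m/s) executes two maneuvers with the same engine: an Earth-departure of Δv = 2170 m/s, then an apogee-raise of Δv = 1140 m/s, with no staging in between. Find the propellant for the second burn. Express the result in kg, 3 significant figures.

After the first burn: m = 9670 × exp(−2170/3310.0) = 9670 × 0.51914 = 5,020.08 kg.
After the second burn: m = 5,020.08 × exp(−1140/3310.0) = 5,020.08 × 0.70864 = 3,557.43 kg.
Second-burn propellant = 5,020.08 − 3,557.43 = 1,462.65 kg.

propellant for the second burn ≈ 1460 kg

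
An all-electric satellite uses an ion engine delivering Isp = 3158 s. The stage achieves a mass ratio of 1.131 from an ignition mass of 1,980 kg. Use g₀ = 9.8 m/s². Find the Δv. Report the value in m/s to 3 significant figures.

Δv ≈ 3810 m/s

v_e = Isp · g₀ = 3158 × 9.8 = 30948.4 m/s.
Δv = v_e · ln(1.131) = 30948.4 × 0.1231 ≈ 3809.8 m/s.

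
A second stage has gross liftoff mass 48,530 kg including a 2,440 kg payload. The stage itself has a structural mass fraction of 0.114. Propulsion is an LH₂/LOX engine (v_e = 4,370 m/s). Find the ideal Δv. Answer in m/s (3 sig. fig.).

Δv ≈ 8050 m/s

Stage wet mass = m₀ − payload = 48,530 − 2,440 = 46,090 kg.
Stage dry mass = ε × stage wet mass = 0.114 × 46,090 = 5,254.26 kg.
Burnout mass m_f = stage dry + payload = 5,254.26 + 2,440 = 7,694.26 kg.
Δv = v_e · ln(48,530/7,694.26) = 4370.0 × ln(6.307) = 4370.0 × 1.8417 ≈ 8048 m/s.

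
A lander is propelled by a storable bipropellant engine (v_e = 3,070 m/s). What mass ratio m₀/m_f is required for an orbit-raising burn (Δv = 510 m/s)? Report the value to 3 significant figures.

mass ratio ≈ 1.18

m₀/m_f = exp(Δv / v_e) = exp(510 / 3070.0) = exp(0.1661) = 1.1807.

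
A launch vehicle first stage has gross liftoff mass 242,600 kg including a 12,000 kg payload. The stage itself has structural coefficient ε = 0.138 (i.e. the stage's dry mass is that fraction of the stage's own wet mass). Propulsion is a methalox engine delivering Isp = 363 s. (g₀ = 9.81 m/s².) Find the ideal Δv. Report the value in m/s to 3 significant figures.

Δv ≈ 6090 m/s

Stage wet mass = m₀ − payload = 242,600 − 12,000 = 230,600 kg.
Stage dry mass = ε × stage wet mass = 0.138 × 230,600 = 31,822.8 kg.
Burnout mass m_f = stage dry + payload = 31,822.8 + 12,000 = 43,822.8 kg.
v_e = Isp · g₀ = 363 × 9.81 = 3561.0 m/s.
Rocket equation: Δv = v_e · ln(242,600/43,822.8) = 3561.0 × ln(5.536) = 3561.0 × 1.7113 ≈ 6094 m/s.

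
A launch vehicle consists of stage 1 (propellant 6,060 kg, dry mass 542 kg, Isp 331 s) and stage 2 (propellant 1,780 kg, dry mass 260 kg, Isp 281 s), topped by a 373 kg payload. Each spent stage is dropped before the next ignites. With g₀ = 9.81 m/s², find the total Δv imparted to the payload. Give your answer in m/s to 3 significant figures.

Ignition mass of stage 1 = 6,060+542 + 1,780+260 + 373 = 9,015 kg.
Stage 1: m₀ = 9,015 kg, m_f = 9,015 − 6,060 = 2,955 kg; Δv = 331×9.81×ln(3.051) = 3247.1×1.1154 ≈ 3622 m/s.
Stage 2: m₀ = 2,413 kg, m_f = 2,413 − 1,780 = 633 kg; Δv = 281×9.81×ln(3.812) = 2756.6×1.3382 ≈ 3689 m/s.
Total Δv = 3622 + 3689 = 7311 m/s.

Δv ≈ 7310 m/s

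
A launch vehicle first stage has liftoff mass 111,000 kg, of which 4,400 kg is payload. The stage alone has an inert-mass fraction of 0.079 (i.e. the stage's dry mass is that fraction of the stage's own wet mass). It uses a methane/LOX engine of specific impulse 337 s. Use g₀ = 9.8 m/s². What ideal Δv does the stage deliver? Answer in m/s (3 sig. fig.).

Δv ≈ 7130 m/s

Stage wet mass = m₀ − payload = 111,000 − 4,400 = 106,600 kg.
Stage dry mass = ε × stage wet mass = 0.079 × 106,600 = 8,421.4 kg.
Burnout mass m_f = stage dry + payload = 8,421.4 + 4,400 = 12,821.4 kg.
v_e = Isp · g₀ = 337 × 9.8 = 3302.6 m/s.
Δv = v_e · ln(111,000/12,821.4) = 3302.6 × ln(8.657) = 3302.6 × 2.1584 ≈ 7128 m/s.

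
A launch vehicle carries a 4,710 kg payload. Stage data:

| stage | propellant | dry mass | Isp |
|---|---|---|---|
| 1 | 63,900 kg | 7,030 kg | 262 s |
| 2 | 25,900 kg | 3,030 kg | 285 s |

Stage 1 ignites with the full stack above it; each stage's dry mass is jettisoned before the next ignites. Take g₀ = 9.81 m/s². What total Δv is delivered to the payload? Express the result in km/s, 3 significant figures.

Δv ≈ 6.54 km/s

Ignition mass of stage 1 = 63,900+7,030 + 25,900+3,030 + 4,710 = 104,570 kg.
Stage 1: m₀ = 104,570 kg, m_f = 104,570 − 63,900 = 40,670 kg; Δv = 262×9.81×ln(2.571) = 2570.2×0.9444 ≈ 2427 m/s.
Stage 2: m₀ = 33,640 kg, m_f = 33,640 − 25,900 = 7,740 kg; Δv = 285×9.81×ln(4.346) = 2795.9×1.4693 ≈ 4108 m/s.
Total Δv = 2427 + 4108 = 6535 m/s.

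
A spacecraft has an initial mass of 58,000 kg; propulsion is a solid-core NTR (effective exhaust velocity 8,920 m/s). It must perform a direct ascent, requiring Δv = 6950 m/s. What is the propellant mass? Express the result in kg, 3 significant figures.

m₀/m_f = exp(Δv / v_e) = exp(6950 / 8920.0) = exp(0.7791) = 2.1796.
m_f = 58,000 / 2.1796 = 26,610.4 kg, so propellant = m₀ − m_f = 58,000 − 26,610.4 = 31,389.6 kg.

propellant mass ≈ 31400 kg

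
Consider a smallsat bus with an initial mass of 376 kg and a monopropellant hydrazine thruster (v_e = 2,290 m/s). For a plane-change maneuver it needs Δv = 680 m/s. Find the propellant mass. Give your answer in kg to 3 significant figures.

By the Tsiolkovsky rocket equation, m₀/m_f = exp(Δv / v_e) = exp(680 / 2290.0) = exp(0.2969) = 1.3457.
m_f = 376 / 1.3457 = 279.408 kg, so propellant = m₀ − m_f = 376 − 279.408 = 96.592 kg.

propellant mass ≈ 96.6 kg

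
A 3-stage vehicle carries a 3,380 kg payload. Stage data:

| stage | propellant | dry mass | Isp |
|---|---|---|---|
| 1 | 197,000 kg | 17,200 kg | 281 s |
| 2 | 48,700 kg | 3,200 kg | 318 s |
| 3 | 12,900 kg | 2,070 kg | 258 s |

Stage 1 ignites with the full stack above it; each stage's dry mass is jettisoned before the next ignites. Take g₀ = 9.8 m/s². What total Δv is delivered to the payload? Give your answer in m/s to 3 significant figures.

Δv ≈ 10000 m/s

Ignition mass of stage 1 = 197,000+17,200 + 48,700+3,200 + 12,900+2,070 + 3,380 = 284,450 kg.
Stage 1: m₀ = 284,450 kg, m_f = 284,450 − 197,000 = 87,450 kg; Δv = 281×9.8×ln(3.253) = 2753.8×1.1795 ≈ 3248 m/s.
Stage 2: m₀ = 70,250 kg, m_f = 70,250 − 48,700 = 21,550 kg; Δv = 318×9.8×ln(3.26) = 3116.4×1.1817 ≈ 3683 m/s.
Stage 3: m₀ = 18,350 kg, m_f = 18,350 − 12,900 = 5,450 kg; Δv = 258×9.8×ln(3.367) = 2528.4×1.2140 ≈ 3070 m/s.
Total Δv = 3248 + 3683 + 3070 = 10001 m/s.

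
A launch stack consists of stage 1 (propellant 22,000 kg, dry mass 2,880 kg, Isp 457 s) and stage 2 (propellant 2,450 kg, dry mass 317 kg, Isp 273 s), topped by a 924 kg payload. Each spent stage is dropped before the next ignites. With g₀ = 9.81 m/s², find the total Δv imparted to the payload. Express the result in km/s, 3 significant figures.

Δv ≈ 9.51 km/s

Ignition mass of stage 1 = 22,000+2,880 + 2,450+317 + 924 = 28,571 kg.
Stage 1: m₀ = 28,571 kg, m_f = 28,571 − 22,000 = 6,571 kg; Δv = 457×9.81×ln(4.348) = 4483.2×1.4697 ≈ 6589 m/s.
Stage 2: m₀ = 3,691 kg, m_f = 3,691 − 2,450 = 1,241 kg; Δv = 273×9.81×ln(2.974) = 2678.1×1.0900 ≈ 2919 m/s.
Total Δv = 6589 + 2919 = 9508 m/s.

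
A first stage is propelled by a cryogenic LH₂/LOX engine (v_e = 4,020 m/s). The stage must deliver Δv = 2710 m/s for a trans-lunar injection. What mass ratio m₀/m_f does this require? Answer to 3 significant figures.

By the Tsiolkovsky rocket equation, m₀/m_f = exp(Δv / v_e) = exp(2710 / 4020.0) = exp(0.6741) = 1.9623.

mass ratio ≈ 1.96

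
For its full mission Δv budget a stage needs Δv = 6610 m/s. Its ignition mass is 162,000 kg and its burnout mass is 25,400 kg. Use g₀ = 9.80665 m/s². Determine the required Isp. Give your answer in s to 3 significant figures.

Isp ≈ 364 s

ln(m₀/m_f) = ln(162000/25400) = ln(6.378) = 1.8528.
By the Tsiolkovsky rocket equation, v_e = Δv / ln(m₀/m_f) = 6610 / 1.8528 = 3567.5 m/s.
Isp = v_e / g₀ = 3567.5 / 9.80665 = 363.8 s.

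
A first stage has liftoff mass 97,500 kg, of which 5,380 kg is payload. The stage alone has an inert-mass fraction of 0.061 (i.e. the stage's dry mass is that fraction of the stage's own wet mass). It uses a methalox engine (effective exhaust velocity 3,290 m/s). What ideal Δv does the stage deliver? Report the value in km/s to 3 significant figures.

Stage wet mass = m₀ − payload = 97,500 − 5,380 = 92,120 kg.
Stage dry mass = ε × stage wet mass = 0.061 × 92,120 = 5,619.32 kg.
Burnout mass m_f = stage dry + payload = 5,619.32 + 5,380 = 10,999.32 kg.
Δv = v_e · ln(97,500/10,999.32) = 3290.0 × ln(8.864) = 3290.0 × 2.1820 ≈ 7179 m/s.

Δv ≈ 7.18 km/s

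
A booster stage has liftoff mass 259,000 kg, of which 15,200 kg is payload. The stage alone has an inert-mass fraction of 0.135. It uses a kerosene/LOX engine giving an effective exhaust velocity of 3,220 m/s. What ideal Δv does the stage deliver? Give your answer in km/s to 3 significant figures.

Stage wet mass = m₀ − payload = 259,000 − 15,200 = 243,800 kg.
Stage dry mass = ε × stage wet mass = 0.135 × 243,800 = 32,913 kg.
Burnout mass m_f = stage dry + payload = 32,913 + 15,200 = 48,113 kg.
From the ideal rocket equation, Δv = v_e · ln(259,000/48,113) = 3220.0 × ln(5.383) = 3220.0 × 1.6833 ≈ 5420 m/s.

Δv ≈ 5.42 km/s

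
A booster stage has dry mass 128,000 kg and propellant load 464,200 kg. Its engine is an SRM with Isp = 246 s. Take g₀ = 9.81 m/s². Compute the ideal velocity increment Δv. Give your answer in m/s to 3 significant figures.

v_e = Isp · g₀ = 246 × 9.81 = 2413.3 m/s.
m₀ = m_dry + m_prop = 128,000 + 464,200 = 592,200 kg.
Rocket equation: Δv = v_e · ln(m₀/m_f) = 2413.3 × ln(4.627) = 2413.3 × 1.5318 ≈ 3696.7 m/s.

Δv ≈ 3700 m/s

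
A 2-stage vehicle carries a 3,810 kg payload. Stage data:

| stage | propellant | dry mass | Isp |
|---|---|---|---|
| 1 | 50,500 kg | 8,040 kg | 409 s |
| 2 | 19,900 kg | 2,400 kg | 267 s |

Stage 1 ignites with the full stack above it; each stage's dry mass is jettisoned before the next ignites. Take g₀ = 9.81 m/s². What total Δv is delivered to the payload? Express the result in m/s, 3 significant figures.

Δv ≈ 7400 m/s

Ignition mass of stage 1 = 50,500+8,040 + 19,900+2,400 + 3,810 = 84,650 kg.
Stage 1: m₀ = 84,650 kg, m_f = 84,650 − 50,500 = 34,150 kg; Δv = 409×9.81×ln(2.479) = 4012.3×0.9078 ≈ 3642 m/s.
Stage 2: m₀ = 26,110 kg, m_f = 26,110 − 19,900 = 6,210 kg; Δv = 267×9.81×ln(4.205) = 2619.3×1.4362 ≈ 3762 m/s.
Total Δv = 3642 + 3762 = 7404 m/s.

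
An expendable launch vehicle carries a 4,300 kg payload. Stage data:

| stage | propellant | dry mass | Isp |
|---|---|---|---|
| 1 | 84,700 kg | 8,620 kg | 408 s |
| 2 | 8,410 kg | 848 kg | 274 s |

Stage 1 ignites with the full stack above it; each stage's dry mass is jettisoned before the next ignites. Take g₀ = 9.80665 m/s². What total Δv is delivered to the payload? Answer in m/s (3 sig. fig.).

Ignition mass of stage 1 = 84,700+8,620 + 8,410+848 + 4,300 = 106,878 kg.
Stage 1: m₀ = 106,878 kg, m_f = 106,878 − 84,700 = 22,178 kg; Δv = 408×9.80665×ln(4.819) = 4001.1×1.5726 ≈ 6292 m/s.
Stage 2: m₀ = 13,558 kg, m_f = 13,558 − 8,410 = 5,148 kg; Δv = 274×9.80665×ln(2.634) = 2687.0×0.9684 ≈ 2602 m/s.
Total Δv = 6292 + 2602 = 8894 m/s.

Δv ≈ 8890 m/s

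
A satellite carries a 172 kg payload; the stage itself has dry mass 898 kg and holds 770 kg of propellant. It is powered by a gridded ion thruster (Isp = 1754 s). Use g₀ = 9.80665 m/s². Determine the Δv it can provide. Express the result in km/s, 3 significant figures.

v_e = Isp · g₀ = 1754 × 9.80665 = 17200.9 m/s.
m₀ = payload + dry + propellant = 172 + 898 + 770 = 1,840 kg.
m_f = payload + dry = 172 + 898 = 1,070 kg.
Δv = v_e · ln(m₀/m_f) = 17200.9 × ln(1.72) = 17200.9 × 0.5421 ≈ 9324.7 m/s.

Δv ≈ 9.32 km/s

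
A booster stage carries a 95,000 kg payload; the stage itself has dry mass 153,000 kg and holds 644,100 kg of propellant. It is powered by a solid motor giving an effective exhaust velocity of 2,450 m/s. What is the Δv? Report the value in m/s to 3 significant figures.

m₀ = payload + dry + propellant = 95,000 + 153,000 + 644,100 = 892,100 kg.
m_f = payload + dry = 95,000 + 153,000 = 248,000 kg.
Δv = v_e · ln(m₀/m_f) = 2450.0 × ln(3.597) = 2450.0 × 1.2801 ≈ 3136.4 m/s.

Δv ≈ 3140 m/s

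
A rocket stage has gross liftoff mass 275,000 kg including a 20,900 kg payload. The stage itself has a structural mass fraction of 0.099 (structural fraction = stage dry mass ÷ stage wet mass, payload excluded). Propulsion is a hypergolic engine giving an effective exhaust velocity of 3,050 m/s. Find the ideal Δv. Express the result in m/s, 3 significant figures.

Stage wet mass = m₀ − payload = 275,000 − 20,900 = 254,100 kg.
Stage dry mass = ε × stage wet mass = 0.099 × 254,100 = 25,155.9 kg.
Burnout mass m_f = stage dry + payload = 25,155.9 + 20,900 = 46,055.9 kg.
Δv = v_e · ln(275,000/46,055.9) = 3050.0 × ln(5.971) = 3050.0 × 1.7869 ≈ 5450 m/s.

Δv ≈ 5450 m/s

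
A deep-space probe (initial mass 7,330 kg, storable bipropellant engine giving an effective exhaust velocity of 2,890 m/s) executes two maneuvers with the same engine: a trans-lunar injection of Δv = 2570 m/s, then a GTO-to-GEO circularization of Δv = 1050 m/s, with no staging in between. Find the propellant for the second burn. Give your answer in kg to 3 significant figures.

After the first burn: m = 7330 × exp(−2570/2890.0) = 7330 × 0.41095 = 3,012.26 kg.
After the second burn: m = 3,012.26 × exp(−1050/2890.0) = 3,012.26 × 0.69536 = 2,094.61 kg.
Second-burn propellant = 3,012.26 − 2,094.61 = 917.65 kg.

propellant for the second burn ≈ 918 kg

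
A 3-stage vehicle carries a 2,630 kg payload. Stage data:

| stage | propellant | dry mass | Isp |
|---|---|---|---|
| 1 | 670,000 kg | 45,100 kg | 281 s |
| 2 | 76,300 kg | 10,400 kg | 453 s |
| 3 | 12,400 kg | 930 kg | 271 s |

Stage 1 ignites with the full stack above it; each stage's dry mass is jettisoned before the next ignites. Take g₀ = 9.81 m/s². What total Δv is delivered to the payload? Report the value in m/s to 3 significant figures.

Ignition mass of stage 1 = 670,000+45,100 + 76,300+10,400 + 12,400+930 + 2,630 = 817,760 kg.
Stage 1: m₀ = 817,760 kg, m_f = 817,760 − 670,000 = 147,760 kg; Δv = 281×9.81×ln(5.534) = 2756.6×1.7110 ≈ 4717 m/s.
Stage 2: m₀ = 102,660 kg, m_f = 102,660 − 76,300 = 26,360 kg; Δv = 453×9.81×ln(3.895) = 4443.9×1.3596 ≈ 6042 m/s.
Stage 3: m₀ = 15,960 kg, m_f = 15,960 − 12,400 = 3,560 kg; Δv = 271×9.81×ln(4.483) = 2658.5×1.5003 ≈ 3989 m/s.
Total Δv = 4717 + 6042 + 3989 = 14748 m/s.

Δv ≈ 14700 m/s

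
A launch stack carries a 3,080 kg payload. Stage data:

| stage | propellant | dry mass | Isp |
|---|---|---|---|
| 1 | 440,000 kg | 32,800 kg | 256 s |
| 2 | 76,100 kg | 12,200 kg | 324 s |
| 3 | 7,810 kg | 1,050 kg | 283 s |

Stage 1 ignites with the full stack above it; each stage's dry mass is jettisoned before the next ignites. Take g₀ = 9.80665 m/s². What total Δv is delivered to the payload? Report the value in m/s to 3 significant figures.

Δv ≈ 11100 m/s

Ignition mass of stage 1 = 440,000+32,800 + 76,100+12,200 + 7,810+1,050 + 3,080 = 573,040 kg.
Stage 1: m₀ = 573,040 kg, m_f = 573,040 − 440,000 = 133,040 kg; Δv = 256×9.80665×ln(4.307) = 2510.5×1.4603 ≈ 3666 m/s.
Stage 2: m₀ = 100,240 kg, m_f = 100,240 − 76,100 = 24,140 kg; Δv = 324×9.80665×ln(4.152) = 3177.4×1.4237 ≈ 4524 m/s.
Stage 3: m₀ = 11,940 kg, m_f = 11,940 − 7,810 = 4,130 kg; Δv = 283×9.80665×ln(2.891) = 2775.3×1.0616 ≈ 2946 m/s.
Total Δv = 3666 + 4524 + 2946 = 11136 m/s.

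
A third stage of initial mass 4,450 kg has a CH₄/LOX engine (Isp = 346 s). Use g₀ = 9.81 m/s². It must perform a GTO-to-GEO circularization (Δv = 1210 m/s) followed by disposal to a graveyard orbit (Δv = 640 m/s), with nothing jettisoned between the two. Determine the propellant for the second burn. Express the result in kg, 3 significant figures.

v_e = Isp · g₀ = 346 × 9.81 = 3394.3 m/s.
After the first burn: m = 4450 × exp(−1210/3394.3) = 4450 × 0.70013 = 3,115.58 kg.
After the second burn: m = 3,115.58 × exp(−640/3394.3) = 3,115.58 × 0.82816 = 2,580.2 kg.
Second-burn propellant = 3,115.58 − 2,580.2 = 535.38 kg.

propellant for the second burn ≈ 535 kg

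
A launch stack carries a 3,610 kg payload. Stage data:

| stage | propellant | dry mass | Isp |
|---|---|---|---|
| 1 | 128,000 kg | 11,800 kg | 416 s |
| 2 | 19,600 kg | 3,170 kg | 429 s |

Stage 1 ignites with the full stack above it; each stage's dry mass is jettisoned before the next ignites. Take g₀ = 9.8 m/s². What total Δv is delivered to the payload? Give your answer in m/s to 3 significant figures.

Δv ≈ 11700 m/s

Ignition mass of stage 1 = 128,000+11,800 + 19,600+3,170 + 3,610 = 166,180 kg.
Stage 1: m₀ = 166,180 kg, m_f = 166,180 − 128,000 = 38,180 kg; Δv = 416×9.8×ln(4.353) = 4076.8×1.4708 ≈ 5996 m/s.
Stage 2: m₀ = 26,380 kg, m_f = 26,380 − 19,600 = 6,780 kg; Δv = 429×9.8×ln(3.891) = 4204.2×1.3586 ≈ 5712 m/s.
Total Δv = 5996 + 5712 = 11708 m/s.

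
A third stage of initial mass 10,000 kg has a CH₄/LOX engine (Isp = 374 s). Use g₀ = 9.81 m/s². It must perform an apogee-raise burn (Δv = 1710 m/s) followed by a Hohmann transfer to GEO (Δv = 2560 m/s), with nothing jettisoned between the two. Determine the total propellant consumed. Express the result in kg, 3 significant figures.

total propellant consumed ≈ 6880 kg

v_e = Isp · g₀ = 374 × 9.81 = 3668.9 m/s.
After the first burn: m = 10000 × exp(−1710/3668.9) = 10000 × 0.62746 = 6,274.6 kg.
After the second burn: m = 6,274.6 × exp(−2560/3668.9) = 6,274.6 × 0.49770 = 3,122.87 kg.
Total propellant = m₀ − m_final = 10000 − 3,122.87 = 6,877.13 kg.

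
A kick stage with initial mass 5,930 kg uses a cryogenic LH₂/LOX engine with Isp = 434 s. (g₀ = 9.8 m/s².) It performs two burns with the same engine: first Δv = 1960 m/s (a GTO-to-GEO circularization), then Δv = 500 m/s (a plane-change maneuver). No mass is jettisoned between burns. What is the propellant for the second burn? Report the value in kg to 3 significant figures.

propellant for the second burn ≈ 415 kg

v_e = Isp · g₀ = 434 × 9.8 = 4253.2 m/s.
After the first burn: m = 5930 × exp(−1960/4253.2) = 5930 × 0.63076 = 3,740.41 kg.
After the second burn: m = 3,740.41 × exp(−500/4253.2) = 3,740.41 × 0.88909 = 3,325.56 kg.
Second-burn propellant = 3,740.41 − 3,325.56 = 414.85 kg.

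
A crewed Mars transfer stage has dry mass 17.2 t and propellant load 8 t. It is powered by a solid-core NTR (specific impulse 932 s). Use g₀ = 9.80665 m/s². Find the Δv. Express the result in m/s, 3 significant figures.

Δv ≈ 3490 m/s

v_e = Isp · g₀ = 932 × 9.80665 = 9139.8 m/s.
m₀ = m_dry + m_prop = 17.2 + 8 = 25.2 t.
Rocket equation: Δv = v_e · ln(m₀/m_f) = 9139.8 × ln(1.465) = 9139.8 × 0.3819 ≈ 3490.8 m/s.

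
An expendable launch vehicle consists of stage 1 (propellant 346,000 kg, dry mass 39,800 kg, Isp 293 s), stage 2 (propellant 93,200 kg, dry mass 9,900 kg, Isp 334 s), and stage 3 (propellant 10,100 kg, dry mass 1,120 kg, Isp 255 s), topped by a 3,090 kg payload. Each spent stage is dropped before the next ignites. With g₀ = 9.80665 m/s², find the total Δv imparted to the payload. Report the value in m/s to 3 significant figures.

Ignition mass of stage 1 = 346,000+39,800 + 93,200+9,900 + 10,100+1,120 + 3,090 = 503,210 kg.
Stage 1: m₀ = 503,210 kg, m_f = 503,210 − 346,000 = 157,210 kg; Δv = 293×9.80665×ln(3.201) = 2873.3×1.1634 ≈ 3343 m/s.
Stage 2: m₀ = 117,410 kg, m_f = 117,410 − 93,200 = 24,210 kg; Δv = 334×9.80665×ln(4.85) = 3275.4×1.5789 ≈ 5172 m/s.
Stage 3: m₀ = 14,310 kg, m_f = 14,310 − 10,100 = 4,210 kg; Δv = 255×9.80665×ln(3.399) = 2500.7×1.2235 ≈ 3060 m/s.
Total Δv = 3343 + 5172 + 3060 = 11575 m/s.

Δv ≈ 11600 m/s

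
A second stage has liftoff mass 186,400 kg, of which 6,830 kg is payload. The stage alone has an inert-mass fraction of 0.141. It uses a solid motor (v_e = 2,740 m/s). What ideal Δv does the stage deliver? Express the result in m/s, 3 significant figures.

Δv ≈ 4820 m/s

Stage wet mass = m₀ − payload = 186,400 − 6,830 = 179,570 kg.
Stage dry mass = ε × stage wet mass = 0.141 × 179,570 = 25,319.4 kg.
Burnout mass m_f = stage dry + payload = 25,319.4 + 6,830 = 32,149.4 kg.
Using Δv = v_e ln(m₀/m_f): Δv = v_e · ln(186,400/32,149.4) = 2740.0 × ln(5.798) = 2740.0 × 1.7575 ≈ 4816 m/s.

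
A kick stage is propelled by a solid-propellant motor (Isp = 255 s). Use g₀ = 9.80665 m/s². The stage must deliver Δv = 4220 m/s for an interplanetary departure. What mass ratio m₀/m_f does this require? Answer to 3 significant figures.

v_e = Isp · g₀ = 255 × 9.80665 = 2500.7 m/s.
m₀/m_f = exp(Δv / v_e) = exp(4220 / 2500.7) = exp(1.6875) = 5.4061.

mass ratio ≈ 5.41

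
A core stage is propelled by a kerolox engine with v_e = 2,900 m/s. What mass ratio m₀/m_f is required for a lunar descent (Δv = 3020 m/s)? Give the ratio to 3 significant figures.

mass ratio ≈ 2.83

From the ideal rocket equation, m₀/m_f = exp(Δv / v_e) = exp(3020 / 2900.0) = exp(1.0414) = 2.8331.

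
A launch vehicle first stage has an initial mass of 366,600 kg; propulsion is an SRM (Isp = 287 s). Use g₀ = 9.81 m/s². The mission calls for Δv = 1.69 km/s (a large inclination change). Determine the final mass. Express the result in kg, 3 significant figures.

final mass ≈ 201000 kg

v_e = Isp · g₀ = 287 × 9.81 = 2815.5 m/s.
By the Tsiolkovsky rocket equation, m₀/m_f = exp(Δv / v_e) = exp(1690 / 2815.5) = exp(0.6003) = 1.8226.
m_f = m₀ / 1.8226 = 366,600 / 1.8226 = 201,141 kg.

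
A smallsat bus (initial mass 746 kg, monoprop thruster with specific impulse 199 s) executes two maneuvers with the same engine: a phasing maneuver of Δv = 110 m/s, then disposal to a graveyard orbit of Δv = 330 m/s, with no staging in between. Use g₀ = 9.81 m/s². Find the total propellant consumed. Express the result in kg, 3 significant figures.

total propellant consumed ≈ 151 kg

v_e = Isp · g₀ = 199 × 9.81 = 1952.2 m/s.
After the first burn: m = 746 × exp(−110/1952.2) = 746 × 0.94521 = 705.127 kg.
After the second burn: m = 705.127 × exp(−330/1952.2) = 705.127 × 0.84447 = 595.459 kg.
Total propellant = m₀ − m_final = 746 − 595.459 = 150.541 kg.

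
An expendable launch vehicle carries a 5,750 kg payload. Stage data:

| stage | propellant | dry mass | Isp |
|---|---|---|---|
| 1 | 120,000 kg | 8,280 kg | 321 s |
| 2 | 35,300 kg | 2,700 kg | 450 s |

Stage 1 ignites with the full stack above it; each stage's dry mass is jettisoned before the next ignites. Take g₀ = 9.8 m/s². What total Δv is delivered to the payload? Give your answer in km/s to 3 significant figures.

Ignition mass of stage 1 = 120,000+8,280 + 35,300+2,700 + 5,750 = 172,030 kg.
Stage 1: m₀ = 172,030 kg, m_f = 172,030 − 120,000 = 52,030 kg; Δv = 321×9.8×ln(3.306) = 3145.8×1.1958 ≈ 3762 m/s.
Stage 2: m₀ = 43,750 kg, m_f = 43,750 − 35,300 = 8,450 kg; Δv = 450×9.8×ln(5.178) = 4410.0×1.6443 ≈ 7251 m/s.
Total Δv = 3762 + 7251 = 11013 m/s.

Δv ≈ 11.0 km/s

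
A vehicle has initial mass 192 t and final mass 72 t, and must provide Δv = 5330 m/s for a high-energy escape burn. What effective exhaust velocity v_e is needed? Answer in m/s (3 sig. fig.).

v_e ≈ 5430 m/s

ln(m₀/m_f) = ln(192000/72000) = ln(2.667) = 0.9808.
By the Tsiolkovsky rocket equation, v_e = Δv / ln(m₀/m_f) = 5330 / 0.9808 = 5434.2 m/s.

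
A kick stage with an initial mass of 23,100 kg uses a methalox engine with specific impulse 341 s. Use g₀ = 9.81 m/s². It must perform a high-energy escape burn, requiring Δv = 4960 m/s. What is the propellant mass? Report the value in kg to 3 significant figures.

propellant mass ≈ 17900 kg

v_e = Isp · g₀ = 341 × 9.81 = 3345.2 m/s.
From the ideal rocket equation, m₀/m_f = exp(Δv / v_e) = exp(4960 / 3345.2) = exp(1.4827) = 4.4049.
m_f = 23,100 / 4.4049 = 5,244.16 kg, so propellant = m₀ − m_f = 23,100 − 5,244.16 = 17,855.84 kg.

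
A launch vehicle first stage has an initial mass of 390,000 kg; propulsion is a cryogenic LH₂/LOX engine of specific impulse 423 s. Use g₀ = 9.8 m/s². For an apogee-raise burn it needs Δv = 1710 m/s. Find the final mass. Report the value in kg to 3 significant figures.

final mass ≈ 258000 kg

v_e = Isp · g₀ = 423 × 9.8 = 4145.4 m/s.
m₀/m_f = exp(Δv / v_e) = exp(1710 / 4145.4) = exp(0.4125) = 1.5106.
m_f = m₀ / 1.5106 = 390,000 / 1.5106 = 258,176 kg.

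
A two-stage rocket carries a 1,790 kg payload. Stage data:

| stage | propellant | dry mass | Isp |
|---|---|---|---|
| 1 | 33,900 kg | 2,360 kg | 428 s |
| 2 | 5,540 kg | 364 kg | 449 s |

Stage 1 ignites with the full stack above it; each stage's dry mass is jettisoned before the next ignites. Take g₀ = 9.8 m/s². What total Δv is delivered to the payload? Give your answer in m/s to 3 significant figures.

Δv ≈ 11800 m/s

Ignition mass of stage 1 = 33,900+2,360 + 5,540+364 + 1,790 = 43,954 kg.
Stage 1: m₀ = 43,954 kg, m_f = 43,954 − 33,900 = 10,054 kg; Δv = 428×9.8×ln(4.372) = 4194.4×1.4752 ≈ 6187 m/s.
Stage 2: m₀ = 7,694 kg, m_f = 7,694 − 5,540 = 2,154 kg; Δv = 449×9.8×ln(3.572) = 4400.2×1.2731 ≈ 5602 m/s.
Total Δv = 6187 + 5602 = 11789 m/s.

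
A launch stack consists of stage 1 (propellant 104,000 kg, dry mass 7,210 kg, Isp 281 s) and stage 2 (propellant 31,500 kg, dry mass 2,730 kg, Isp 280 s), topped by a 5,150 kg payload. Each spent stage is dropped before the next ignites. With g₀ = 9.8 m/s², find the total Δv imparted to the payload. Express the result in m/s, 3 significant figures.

Δv ≈ 7650 m/s

Ignition mass of stage 1 = 104,000+7,210 + 31,500+2,730 + 5,150 = 150,590 kg.
Stage 1: m₀ = 150,590 kg, m_f = 150,590 − 104,000 = 46,590 kg; Δv = 281×9.8×ln(3.232) = 2753.8×1.1732 ≈ 3231 m/s.
Stage 2: m₀ = 39,380 kg, m_f = 39,380 − 31,500 = 7,880 kg; Δv = 280×9.8×ln(4.997) = 2744.0×1.6089 ≈ 4415 m/s.
Total Δv = 3231 + 4415 = 7646 m/s.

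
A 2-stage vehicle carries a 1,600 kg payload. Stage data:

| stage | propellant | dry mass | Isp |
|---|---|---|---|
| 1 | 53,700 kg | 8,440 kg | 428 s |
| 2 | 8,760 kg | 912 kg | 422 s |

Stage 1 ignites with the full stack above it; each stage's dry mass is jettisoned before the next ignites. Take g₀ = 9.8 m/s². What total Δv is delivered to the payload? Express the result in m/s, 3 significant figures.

Ignition mass of stage 1 = 53,700+8,440 + 8,760+912 + 1,600 = 73,412 kg.
Stage 1: m₀ = 73,412 kg, m_f = 73,412 − 53,700 = 19,712 kg; Δv = 428×9.8×ln(3.724) = 4194.4×1.3149 ≈ 5515 m/s.
Stage 2: m₀ = 11,272 kg, m_f = 11,272 − 8,760 = 2,512 kg; Δv = 422×9.8×ln(4.487) = 4135.6×1.5012 ≈ 6209 m/s.
Total Δv = 5515 + 6209 = 11724 m/s.

Δv ≈ 11700 m/s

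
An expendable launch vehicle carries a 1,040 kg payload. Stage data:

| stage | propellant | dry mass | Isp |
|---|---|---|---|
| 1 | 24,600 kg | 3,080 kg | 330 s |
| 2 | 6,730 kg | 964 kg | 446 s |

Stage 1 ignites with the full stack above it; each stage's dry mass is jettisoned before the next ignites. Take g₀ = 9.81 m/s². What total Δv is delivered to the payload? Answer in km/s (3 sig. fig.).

Δv ≈ 10.1 km/s

Ignition mass of stage 1 = 24,600+3,080 + 6,730+964 + 1,040 = 36,414 kg.
Stage 1: m₀ = 36,414 kg, m_f = 36,414 − 24,600 = 11,814 kg; Δv = 330×9.81×ln(3.082) = 3237.3×1.1257 ≈ 3644 m/s.
Stage 2: m₀ = 8,734 kg, m_f = 8,734 − 6,730 = 2,004 kg; Δv = 446×9.81×ln(4.358) = 4375.3×1.4721 ≈ 6441 m/s.
Total Δv = 3644 + 6441 = 10085 m/s.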